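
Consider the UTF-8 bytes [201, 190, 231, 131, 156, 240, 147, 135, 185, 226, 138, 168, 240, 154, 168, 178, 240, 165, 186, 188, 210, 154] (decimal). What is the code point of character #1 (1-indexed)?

U+027E

Offset 0: leading byte 0xC9 = 11001001 → 2-byte char #1 = C9 BE.
Leading byte 0xC9 = 11001001 matches 110xxxxx → 2-byte sequence.
Byte 1: 0xC9 = 11001001, payload 01001 (5 bits).
Byte 2: 0xBE = 10111110 (10xxxxxx ✓), payload 111110.
Concatenate: 01001111110 = 0x27E (11 bits → U+027E).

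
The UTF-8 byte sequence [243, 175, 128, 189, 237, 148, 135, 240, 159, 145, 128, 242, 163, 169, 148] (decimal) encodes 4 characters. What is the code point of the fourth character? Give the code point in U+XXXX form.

U+A3A54

Offset 0: leading byte 0xF3 = 11110011 → 4-byte char #1 = F3 AF 80 BD.
Offset 4: leading byte 0xED = 11101101 → 3-byte char #2 = ED 94 87.
Offset 7: leading byte 0xF0 = 11110000 → 4-byte char #3 = F0 9F 91 80.
Offset 11: leading byte 0xF2 = 11110010 → 4-byte char #4 = F2 A3 A9 94.
Leading byte 0xF2 = 11110010 matches 11110xxx → 4-byte sequence.
Byte 1: 0xF2 = 11110010, payload 010 (3 bits).
Byte 2: 0xA3 = 10100011 (10xxxxxx ✓), payload 100011.
Byte 3: 0xA9 = 10101001 (10xxxxxx ✓), payload 101001.
Byte 4: 0x94 = 10010100 (10xxxxxx ✓), payload 010100.
Concatenate: 010100011101001010100 = 0xA3A54 (21 bits → U+A3A54).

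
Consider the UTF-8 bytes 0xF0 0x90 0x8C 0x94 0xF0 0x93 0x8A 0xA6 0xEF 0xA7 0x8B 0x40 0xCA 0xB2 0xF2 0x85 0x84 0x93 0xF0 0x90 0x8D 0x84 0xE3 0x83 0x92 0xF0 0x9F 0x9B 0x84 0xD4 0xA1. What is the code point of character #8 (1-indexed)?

Offset 0: leading byte 0xF0 = 11110000 → 4-byte char #1 = F0 90 8C 94.
Offset 4: leading byte 0xF0 = 11110000 → 4-byte char #2 = F0 93 8A A6.
Offset 8: leading byte 0xEF = 11101111 → 3-byte char #3 = EF A7 8B.
Offset 11: leading byte 0x40 = 01000000 → 1-byte char #4 = 40.
Offset 12: leading byte 0xCA = 11001010 → 2-byte char #5 = CA B2.
Offset 14: leading byte 0xF2 = 11110010 → 4-byte char #6 = F2 85 84 93.
Offset 18: leading byte 0xF0 = 11110000 → 4-byte char #7 = F0 90 8D 84.
Offset 22: leading byte 0xE3 = 11100011 → 3-byte char #8 = E3 83 92.
Leading byte 0xE3 = 11100011 matches 1110xxxx → 3-byte sequence.
Byte 1: 0xE3 = 11100011, payload 0011 (4 bits).
Byte 2: 0x83 = 10000011 (10xxxxxx ✓), payload 000011.
Byte 3: 0x92 = 10010010 (10xxxxxx ✓), payload 010010.
Concatenate: 0011000011010010 = 0x30D2 (16 bits → U+30D2).

U+30D2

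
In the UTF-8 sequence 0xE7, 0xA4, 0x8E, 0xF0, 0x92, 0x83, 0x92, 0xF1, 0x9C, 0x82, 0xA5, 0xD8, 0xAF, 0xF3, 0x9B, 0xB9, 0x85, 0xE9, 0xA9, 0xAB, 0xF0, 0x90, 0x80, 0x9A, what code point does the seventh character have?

Offset 0: leading byte 0xE7 = 11100111 → 3-byte char #1 = E7 A4 8E.
Offset 3: leading byte 0xF0 = 11110000 → 4-byte char #2 = F0 92 83 92.
Offset 7: leading byte 0xF1 = 11110001 → 4-byte char #3 = F1 9C 82 A5.
Offset 11: leading byte 0xD8 = 11011000 → 2-byte char #4 = D8 AF.
Offset 13: leading byte 0xF3 = 11110011 → 4-byte char #5 = F3 9B B9 85.
Offset 17: leading byte 0xE9 = 11101001 → 3-byte char #6 = E9 A9 AB.
Offset 20: leading byte 0xF0 = 11110000 → 4-byte char #7 = F0 90 80 9A.
Leading byte 0xF0 = 11110000 matches 11110xxx → 4-byte sequence.
Byte 1: 0xF0 = 11110000, payload 000 (3 bits).
Byte 2: 0x90 = 10010000 (10xxxxxx ✓), payload 010000.
Byte 3: 0x80 = 10000000 (10xxxxxx ✓), payload 000000.
Byte 4: 0x9A = 10011010 (10xxxxxx ✓), payload 011010.
Concatenate: 000010000000000011010 = 0x1001A (21 bits → U+1001A).

U+1001A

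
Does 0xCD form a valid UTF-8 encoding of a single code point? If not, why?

invalid (sequence truncated)

Leading byte 0xCD = 11001101 → 2-byte form, but only 1 byte is present.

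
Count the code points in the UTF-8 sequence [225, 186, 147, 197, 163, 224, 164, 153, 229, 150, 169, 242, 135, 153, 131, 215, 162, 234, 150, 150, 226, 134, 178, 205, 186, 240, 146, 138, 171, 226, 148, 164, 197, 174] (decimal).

Byte at offset 0: 0xE1 = 11100001 → 3-byte char (#1). Advance 3.
Byte at offset 3: 0xC5 = 11000101 → 2-byte char (#2). Advance 2.
Byte at offset 5: 0xE0 = 11100000 → 3-byte char (#3). Advance 3.
Byte at offset 8: 0xE5 = 11100101 → 3-byte char (#4). Advance 3.
Byte at offset 11: 0xF2 = 11110010 → 4-byte char (#5). Advance 4.
Byte at offset 15: 0xD7 = 11010111 → 2-byte char (#6). Advance 2.
Byte at offset 17: 0xEA = 11101010 → 3-byte char (#7). Advance 3.
Byte at offset 20: 0xE2 = 11100010 → 3-byte char (#8). Advance 3.
Byte at offset 23: 0xCD = 11001101 → 2-byte char (#9). Advance 2.
Byte at offset 25: 0xF0 = 11110000 → 4-byte char (#10). Advance 4.
Byte at offset 29: 0xE2 = 11100010 → 3-byte char (#11). Advance 3.
Byte at offset 32: 0xC5 = 11000101 → 2-byte char (#12). Advance 2.
Reached end at offset 34 after 12 code points.

12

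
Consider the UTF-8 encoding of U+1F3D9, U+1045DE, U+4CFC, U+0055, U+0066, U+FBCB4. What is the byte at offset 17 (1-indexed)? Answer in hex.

0xB4

1-indexed offset 17 is 0-indexed offset 16.
U+1F3D9 → 4-byte form F0 9F 8F 99 at offsets 0–3.
U+1045DE → 4-byte form F4 84 97 9E at offsets 4–7.
U+4CFC → 3-byte form E4 B3 BC at offsets 8–10.
U+0055 → 1-byte form 55 at offsets 11–11.
U+0066 → 1-byte form 66 at offsets 12–12.
U+FBCB4 → 4-byte form F3 BB B2 B4 at offsets 13–16.
Offset 16 falls in char 6's range; it's byte 4 of F3 BB B2 B4 = 0xB4.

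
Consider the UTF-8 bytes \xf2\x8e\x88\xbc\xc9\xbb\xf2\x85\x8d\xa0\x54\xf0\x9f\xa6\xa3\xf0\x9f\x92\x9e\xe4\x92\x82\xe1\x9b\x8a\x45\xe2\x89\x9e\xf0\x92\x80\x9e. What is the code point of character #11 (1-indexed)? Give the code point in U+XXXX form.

Offset 0: leading byte 0xF2 = 11110010 → 4-byte char #1 = F2 8E 88 BC.
Offset 4: leading byte 0xC9 = 11001001 → 2-byte char #2 = C9 BB.
Offset 6: leading byte 0xF2 = 11110010 → 4-byte char #3 = F2 85 8D A0.
Offset 10: leading byte 0x54 = 01010100 → 1-byte char #4 = 54.
Offset 11: leading byte 0xF0 = 11110000 → 4-byte char #5 = F0 9F A6 A3.
Offset 15: leading byte 0xF0 = 11110000 → 4-byte char #6 = F0 9F 92 9E.
Offset 19: leading byte 0xE4 = 11100100 → 3-byte char #7 = E4 92 82.
Offset 22: leading byte 0xE1 = 11100001 → 3-byte char #8 = E1 9B 8A.
Offset 25: leading byte 0x45 = 01000101 → 1-byte char #9 = 45.
Offset 26: leading byte 0xE2 = 11100010 → 3-byte char #10 = E2 89 9E.
Offset 29: leading byte 0xF0 = 11110000 → 4-byte char #11 = F0 92 80 9E.
Leading byte 0xF0 = 11110000 matches 11110xxx → 4-byte sequence.
Byte 1: 0xF0 = 11110000, payload 000 (3 bits).
Byte 2: 0x92 = 10010010 (10xxxxxx ✓), payload 010010.
Byte 3: 0x80 = 10000000 (10xxxxxx ✓), payload 000000.
Byte 4: 0x9E = 10011110 (10xxxxxx ✓), payload 011110.
Concatenate: 000010010000000011110 = 0x1201E (21 bits → U+1201E).

U+1201E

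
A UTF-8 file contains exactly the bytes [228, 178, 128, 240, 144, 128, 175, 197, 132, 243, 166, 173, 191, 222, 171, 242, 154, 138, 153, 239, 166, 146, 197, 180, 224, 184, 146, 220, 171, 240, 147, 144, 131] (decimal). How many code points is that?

11

Byte at offset 0: 0xE4 = 11100100 → 3-byte char (#1). Advance 3.
Byte at offset 3: 0xF0 = 11110000 → 4-byte char (#2). Advance 4.
Byte at offset 7: 0xC5 = 11000101 → 2-byte char (#3). Advance 2.
Byte at offset 9: 0xF3 = 11110011 → 4-byte char (#4). Advance 4.
Byte at offset 13: 0xDE = 11011110 → 2-byte char (#5). Advance 2.
Byte at offset 15: 0xF2 = 11110010 → 4-byte char (#6). Advance 4.
Byte at offset 19: 0xEF = 11101111 → 3-byte char (#7). Advance 3.
Byte at offset 22: 0xC5 = 11000101 → 2-byte char (#8). Advance 2.
Byte at offset 24: 0xE0 = 11100000 → 3-byte char (#9). Advance 3.
Byte at offset 27: 0xDC = 11011100 → 2-byte char (#10). Advance 2.
Byte at offset 29: 0xF0 = 11110000 → 4-byte char (#11). Advance 4.
Reached end at offset 33 after 11 code points.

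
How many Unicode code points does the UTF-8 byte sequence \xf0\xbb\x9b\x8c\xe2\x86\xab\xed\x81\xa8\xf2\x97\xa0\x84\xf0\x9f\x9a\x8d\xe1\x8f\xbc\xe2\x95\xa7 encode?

Byte at offset 0: 0xF0 = 11110000 → 4-byte char (#1). Advance 4.
Byte at offset 4: 0xE2 = 11100010 → 3-byte char (#2). Advance 3.
Byte at offset 7: 0xED = 11101101 → 3-byte char (#3). Advance 3.
Byte at offset 10: 0xF2 = 11110010 → 4-byte char (#4). Advance 4.
Byte at offset 14: 0xF0 = 11110000 → 4-byte char (#5). Advance 4.
Byte at offset 18: 0xE1 = 11100001 → 3-byte char (#6). Advance 3.
Byte at offset 21: 0xE2 = 11100010 → 3-byte char (#7). Advance 3.
Reached end at offset 24 after 7 code points.

7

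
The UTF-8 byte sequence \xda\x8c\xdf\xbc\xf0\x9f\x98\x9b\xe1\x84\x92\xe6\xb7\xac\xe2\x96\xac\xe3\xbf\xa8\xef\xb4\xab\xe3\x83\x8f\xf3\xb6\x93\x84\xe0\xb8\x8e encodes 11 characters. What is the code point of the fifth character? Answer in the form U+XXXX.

Offset 0: leading byte 0xDA = 11011010 → 2-byte char #1 = DA 8C.
Offset 2: leading byte 0xDF = 11011111 → 2-byte char #2 = DF BC.
Offset 4: leading byte 0xF0 = 11110000 → 4-byte char #3 = F0 9F 98 9B.
Offset 8: leading byte 0xE1 = 11100001 → 3-byte char #4 = E1 84 92.
Offset 11: leading byte 0xE6 = 11100110 → 3-byte char #5 = E6 B7 AC.
Leading byte 0xE6 = 11100110 matches 1110xxxx → 3-byte sequence.
Byte 1: 0xE6 = 11100110, payload 0110 (4 bits).
Byte 2: 0xB7 = 10110111 (10xxxxxx ✓), payload 110111.
Byte 3: 0xAC = 10101100 (10xxxxxx ✓), payload 101100.
Concatenate: 0110110111101100 = 0x6DEC (16 bits → U+6DEC).

U+6DEC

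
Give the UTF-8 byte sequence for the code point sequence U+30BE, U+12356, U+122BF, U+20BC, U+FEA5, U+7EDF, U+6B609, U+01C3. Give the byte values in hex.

U+30BE: 3-byte form → E3 82 BE.
U+12356: 4-byte form → F0 92 8D 96.
U+122BF: 4-byte form → F0 92 8A BF.
U+20BC: 3-byte form → E2 82 BC.
U+FEA5: 3-byte form → EF BA A5.
U+7EDF: 3-byte form → E7 BB 9F.
U+6B609: 4-byte form → F1 AB 98 89.
U+01C3: 2-byte form → C7 83.
Concatenated (26 bytes): E3 82 BE F0 92 8D 96 F0 92 8A BF E2 82 BC EF BA A5 E7 BB 9F F1 AB 98 89 C7 83.

E3 82 BE F0 92 8D 96 F0 92 8A BF E2 82 BC EF BA A5 E7 BB 9F F1 AB 98 89 C7 83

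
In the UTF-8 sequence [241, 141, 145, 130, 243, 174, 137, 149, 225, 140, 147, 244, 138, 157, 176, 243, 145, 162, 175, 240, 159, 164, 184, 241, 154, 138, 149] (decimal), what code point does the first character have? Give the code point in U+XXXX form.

Offset 0: leading byte 0xF1 = 11110001 → 4-byte char #1 = F1 8D 91 82.
Leading byte 0xF1 = 11110001 matches 11110xxx → 4-byte sequence.
Byte 1: 0xF1 = 11110001, payload 001 (3 bits).
Byte 2: 0x8D = 10001101 (10xxxxxx ✓), payload 001101.
Byte 3: 0x91 = 10010001 (10xxxxxx ✓), payload 010001.
Byte 4: 0x82 = 10000010 (10xxxxxx ✓), payload 000010.
Concatenate: 001001101010001000010 = 0x4D442 (21 bits → U+4D442).

U+4D442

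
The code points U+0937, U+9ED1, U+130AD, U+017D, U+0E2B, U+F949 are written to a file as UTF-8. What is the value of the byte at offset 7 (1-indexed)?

1-indexed offset 7 is 0-indexed offset 6.
U+0937 → 3-byte form E0 A4 B7 at offsets 0–2.
U+9ED1 → 3-byte form E9 BB 91 at offsets 3–5.
U+130AD → 4-byte form F0 93 82 AD at offsets 6–9.
Offset 6 falls in char 3's range; it's byte 1 of F0 93 82 AD = 0xF0.

0xF0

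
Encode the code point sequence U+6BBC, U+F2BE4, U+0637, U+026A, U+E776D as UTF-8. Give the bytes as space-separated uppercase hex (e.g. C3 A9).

E6 AE BC F3 B2 AF A4 D8 B7 C9 AA F3 A7 9D AD

U+6BBC: 3-byte form → E6 AE BC.
U+F2BE4: 4-byte form → F3 B2 AF A4.
U+0637: 2-byte form → D8 B7.
U+026A: 2-byte form → C9 AA.
U+E776D: 4-byte form → F3 A7 9D AD.
Concatenated (15 bytes): E6 AE BC F3 B2 AF A4 D8 B7 C9 AA F3 A7 9D AD.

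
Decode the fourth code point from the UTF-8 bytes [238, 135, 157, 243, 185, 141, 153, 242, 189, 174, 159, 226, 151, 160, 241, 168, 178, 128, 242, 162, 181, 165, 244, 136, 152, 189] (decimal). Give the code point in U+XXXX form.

U+25E0

Offset 0: leading byte 0xEE = 11101110 → 3-byte char #1 = EE 87 9D.
Offset 3: leading byte 0xF3 = 11110011 → 4-byte char #2 = F3 B9 8D 99.
Offset 7: leading byte 0xF2 = 11110010 → 4-byte char #3 = F2 BD AE 9F.
Offset 11: leading byte 0xE2 = 11100010 → 3-byte char #4 = E2 97 A0.
Leading byte 0xE2 = 11100010 matches 1110xxxx → 3-byte sequence.
Byte 1: 0xE2 = 11100010, payload 0010 (4 bits).
Byte 2: 0x97 = 10010111 (10xxxxxx ✓), payload 010111.
Byte 3: 0xA0 = 10100000 (10xxxxxx ✓), payload 100000.
Concatenate: 0010010111100000 = 0x25E0 (16 bits → U+25E0).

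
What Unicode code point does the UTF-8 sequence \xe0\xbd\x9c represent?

U+0F5C

Leading byte 0xE0 = 11100000 matches 1110xxxx → 3-byte sequence.
Byte 1: 0xE0 = 11100000, payload 0000 (4 bits).
Byte 2: 0xBD = 10111101 (10xxxxxx ✓), payload 111101.
Byte 3: 0x9C = 10011100 (10xxxxxx ✓), payload 011100.
Concatenate: 0000111101011100 = 0xF5C (16 bits → U+0F5C).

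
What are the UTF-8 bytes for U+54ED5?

F1 94 BB 95

U+54ED5 = 0x54ED5 = 347861 decimal. In range U+10000–U+10FFFF → 4-byte form: 11110xxx 10xxxxxx 10xxxxxx 10xxxxxx.
Binary (21 bits): 001010100111011010101.
Split 3+6+6+6: 001 | 010100 | 111011 | 010101.
Byte 1: 11110001 = 0xF1.
Byte 2: 10010100 = 0x94.
Byte 3: 10111011 = 0xBB.
Byte 4: 10010101 = 0x95.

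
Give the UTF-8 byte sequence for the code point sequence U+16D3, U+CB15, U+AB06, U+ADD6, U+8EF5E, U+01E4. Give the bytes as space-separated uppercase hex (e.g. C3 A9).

U+16D3: 3-byte form → E1 9B 93.
U+CB15: 3-byte form → EC AC 95.
U+AB06: 3-byte form → EA AC 86.
U+ADD6: 3-byte form → EA B7 96.
U+8EF5E: 4-byte form → F2 8E BD 9E.
U+01E4: 2-byte form → C7 A4.
Concatenated (18 bytes): E1 9B 93 EC AC 95 EA AC 86 EA B7 96 F2 8E BD 9E C7 A4.

E1 9B 93 EC AC 95 EA AC 86 EA B7 96 F2 8E BD 9E C7 A4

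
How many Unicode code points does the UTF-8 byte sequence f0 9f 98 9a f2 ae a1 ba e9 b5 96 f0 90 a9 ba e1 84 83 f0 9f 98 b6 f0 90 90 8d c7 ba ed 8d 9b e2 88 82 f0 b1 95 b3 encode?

Byte at offset 0: 0xF0 = 11110000 → 4-byte char (#1). Advance 4.
Byte at offset 4: 0xF2 = 11110010 → 4-byte char (#2). Advance 4.
Byte at offset 8: 0xE9 = 11101001 → 3-byte char (#3). Advance 3.
Byte at offset 11: 0xF0 = 11110000 → 4-byte char (#4). Advance 4.
Byte at offset 15: 0xE1 = 11100001 → 3-byte char (#5). Advance 3.
Byte at offset 18: 0xF0 = 11110000 → 4-byte char (#6). Advance 4.
Byte at offset 22: 0xF0 = 11110000 → 4-byte char (#7). Advance 4.
Byte at offset 26: 0xC7 = 11000111 → 2-byte char (#8). Advance 2.
Byte at offset 28: 0xED = 11101101 → 3-byte char (#9). Advance 3.
Byte at offset 31: 0xE2 = 11100010 → 3-byte char (#10). Advance 3.
Byte at offset 34: 0xF0 = 11110000 → 4-byte char (#11). Advance 4.
Reached end at offset 38 after 11 code points.

11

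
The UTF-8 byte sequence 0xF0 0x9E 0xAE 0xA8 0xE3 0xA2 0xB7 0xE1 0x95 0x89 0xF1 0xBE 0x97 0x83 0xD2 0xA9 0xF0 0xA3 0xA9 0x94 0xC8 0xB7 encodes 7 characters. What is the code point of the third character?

U+1549

Offset 0: leading byte 0xF0 = 11110000 → 4-byte char #1 = F0 9E AE A8.
Offset 4: leading byte 0xE3 = 11100011 → 3-byte char #2 = E3 A2 B7.
Offset 7: leading byte 0xE1 = 11100001 → 3-byte char #3 = E1 95 89.
Leading byte 0xE1 = 11100001 matches 1110xxxx → 3-byte sequence.
Byte 1: 0xE1 = 11100001, payload 0001 (4 bits).
Byte 2: 0x95 = 10010101 (10xxxxxx ✓), payload 010101.
Byte 3: 0x89 = 10001001 (10xxxxxx ✓), payload 001001.
Concatenate: 0001010101001001 = 0x1549 (16 bits → U+1549).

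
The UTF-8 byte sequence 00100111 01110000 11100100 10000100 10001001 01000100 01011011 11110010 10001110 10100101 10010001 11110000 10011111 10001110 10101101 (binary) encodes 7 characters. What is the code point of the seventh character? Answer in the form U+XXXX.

Offset 0: leading byte 0x27 = 00100111 → 1-byte char #1 = 27.
Offset 1: leading byte 0x70 = 01110000 → 1-byte char #2 = 70.
Offset 2: leading byte 0xE4 = 11100100 → 3-byte char #3 = E4 84 89.
Offset 5: leading byte 0x44 = 01000100 → 1-byte char #4 = 44.
Offset 6: leading byte 0x5B = 01011011 → 1-byte char #5 = 5B.
Offset 7: leading byte 0xF2 = 11110010 → 4-byte char #6 = F2 8E A5 91.
Offset 11: leading byte 0xF0 = 11110000 → 4-byte char #7 = F0 9F 8E AD.
Leading byte 0xF0 = 11110000 matches 11110xxx → 4-byte sequence.
Byte 1: 0xF0 = 11110000, payload 000 (3 bits).
Byte 2: 0x9F = 10011111 (10xxxxxx ✓), payload 011111.
Byte 3: 0x8E = 10001110 (10xxxxxx ✓), payload 001110.
Byte 4: 0xAD = 10101101 (10xxxxxx ✓), payload 101101.
Concatenate: 000011111001110101101 = 0x1F3AD (21 bits → U+1F3AD).

U+1F3AD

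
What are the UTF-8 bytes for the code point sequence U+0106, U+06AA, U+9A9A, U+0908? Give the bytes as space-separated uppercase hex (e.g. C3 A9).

U+0106: 2-byte form → C4 86.
U+06AA: 2-byte form → DA AA.
U+9A9A: 3-byte form → E9 AA 9A.
U+0908: 3-byte form → E0 A4 88.
Concatenated (10 bytes): C4 86 DA AA E9 AA 9A E0 A4 88.

C4 86 DA AA E9 AA 9A E0 A4 88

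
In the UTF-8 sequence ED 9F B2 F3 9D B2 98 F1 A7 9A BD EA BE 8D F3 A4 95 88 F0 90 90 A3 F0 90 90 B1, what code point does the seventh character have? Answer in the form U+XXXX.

Offset 0: leading byte 0xED = 11101101 → 3-byte char #1 = ED 9F B2.
Offset 3: leading byte 0xF3 = 11110011 → 4-byte char #2 = F3 9D B2 98.
Offset 7: leading byte 0xF1 = 11110001 → 4-byte char #3 = F1 A7 9A BD.
Offset 11: leading byte 0xEA = 11101010 → 3-byte char #4 = EA BE 8D.
Offset 14: leading byte 0xF3 = 11110011 → 4-byte char #5 = F3 A4 95 88.
Offset 18: leading byte 0xF0 = 11110000 → 4-byte char #6 = F0 90 90 A3.
Offset 22: leading byte 0xF0 = 11110000 → 4-byte char #7 = F0 90 90 B1.
Leading byte 0xF0 = 11110000 matches 11110xxx → 4-byte sequence.
Byte 1: 0xF0 = 11110000, payload 000 (3 bits).
Byte 2: 0x90 = 10010000 (10xxxxxx ✓), payload 010000.
Byte 3: 0x90 = 10010000 (10xxxxxx ✓), payload 010000.
Byte 4: 0xB1 = 10110001 (10xxxxxx ✓), payload 110001.
Concatenate: 000010000010000110001 = 0x10431 (21 bits → U+10431).

U+10431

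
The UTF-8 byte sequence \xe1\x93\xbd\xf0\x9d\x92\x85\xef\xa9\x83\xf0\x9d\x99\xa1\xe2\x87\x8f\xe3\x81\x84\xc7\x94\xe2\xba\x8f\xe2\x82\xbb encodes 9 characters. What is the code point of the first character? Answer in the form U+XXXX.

Offset 0: leading byte 0xE1 = 11100001 → 3-byte char #1 = E1 93 BD.
Leading byte 0xE1 = 11100001 matches 1110xxxx → 3-byte sequence.
Byte 1: 0xE1 = 11100001, payload 0001 (4 bits).
Byte 2: 0x93 = 10010011 (10xxxxxx ✓), payload 010011.
Byte 3: 0xBD = 10111101 (10xxxxxx ✓), payload 111101.
Concatenate: 0001010011111101 = 0x14FD (16 bits → U+14FD).

U+14FD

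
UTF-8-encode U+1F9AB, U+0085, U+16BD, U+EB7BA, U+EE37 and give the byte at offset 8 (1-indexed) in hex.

0x9A

1-indexed offset 8 is 0-indexed offset 7.
U+1F9AB → 4-byte form F0 9F A6 AB at offsets 0–3.
U+0085 → 2-byte form C2 85 at offsets 4–5.
U+16BD → 3-byte form E1 9A BD at offsets 6–8.
Offset 7 falls in char 3's range; it's byte 2 of E1 9A BD = 0x9A.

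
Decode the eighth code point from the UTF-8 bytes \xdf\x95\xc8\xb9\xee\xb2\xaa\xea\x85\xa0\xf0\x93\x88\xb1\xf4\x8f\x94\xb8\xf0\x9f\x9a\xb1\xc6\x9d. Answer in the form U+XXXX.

Offset 0: leading byte 0xDF = 11011111 → 2-byte char #1 = DF 95.
Offset 2: leading byte 0xC8 = 11001000 → 2-byte char #2 = C8 B9.
Offset 4: leading byte 0xEE = 11101110 → 3-byte char #3 = EE B2 AA.
Offset 7: leading byte 0xEA = 11101010 → 3-byte char #4 = EA 85 A0.
Offset 10: leading byte 0xF0 = 11110000 → 4-byte char #5 = F0 93 88 B1.
Offset 14: leading byte 0xF4 = 11110100 → 4-byte char #6 = F4 8F 94 B8.
Offset 18: leading byte 0xF0 = 11110000 → 4-byte char #7 = F0 9F 9A B1.
Offset 22: leading byte 0xC6 = 11000110 → 2-byte char #8 = C6 9D.
Leading byte 0xC6 = 11000110 matches 110xxxxx → 2-byte sequence.
Byte 1: 0xC6 = 11000110, payload 00110 (5 bits).
Byte 2: 0x9D = 10011101 (10xxxxxx ✓), payload 011101.
Concatenate: 00110011101 = 0x19D (11 bits → U+019D).

U+019D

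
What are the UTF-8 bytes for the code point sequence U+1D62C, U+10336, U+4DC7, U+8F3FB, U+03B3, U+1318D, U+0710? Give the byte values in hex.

F0 9D 98 AC F0 90 8C B6 E4 B7 87 F2 8F 8F BB CE B3 F0 93 86 8D DC 90

U+1D62C: 4-byte form → F0 9D 98 AC.
U+10336: 4-byte form → F0 90 8C B6.
U+4DC7: 3-byte form → E4 B7 87.
U+8F3FB: 4-byte form → F2 8F 8F BB.
U+03B3: 2-byte form → CE B3.
U+1318D: 4-byte form → F0 93 86 8D.
U+0710: 2-byte form → DC 90.
Concatenated (23 bytes): F0 9D 98 AC F0 90 8C B6 E4 B7 87 F2 8F 8F BB CE B3 F0 93 86 8D DC 90.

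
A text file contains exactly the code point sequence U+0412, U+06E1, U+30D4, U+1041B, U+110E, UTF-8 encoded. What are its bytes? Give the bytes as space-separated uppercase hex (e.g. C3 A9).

U+0412: 2-byte form → D0 92.
U+06E1: 2-byte form → DB A1.
U+30D4: 3-byte form → E3 83 94.
U+1041B: 4-byte form → F0 90 90 9B.
U+110E: 3-byte form → E1 84 8E.
Concatenated (14 bytes): D0 92 DB A1 E3 83 94 F0 90 90 9B E1 84 8E.

D0 92 DB A1 E3 83 94 F0 90 90 9B E1 84 8E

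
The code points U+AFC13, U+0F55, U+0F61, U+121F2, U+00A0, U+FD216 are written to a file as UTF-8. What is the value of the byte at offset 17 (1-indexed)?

1-indexed offset 17 is 0-indexed offset 16.
U+AFC13 → 4-byte form F2 AF B0 93 at offsets 0–3.
U+0F55 → 3-byte form E0 BD 95 at offsets 4–6.
U+0F61 → 3-byte form E0 BD A1 at offsets 7–9.
U+121F2 → 4-byte form F0 92 87 B2 at offsets 10–13.
U+00A0 → 2-byte form C2 A0 at offsets 14–15.
U+FD216 → 4-byte form F3 BD 88 96 at offsets 16–19.
Offset 16 falls in char 6's range; it's byte 1 of F3 BD 88 96 = 0xF3.

0xF3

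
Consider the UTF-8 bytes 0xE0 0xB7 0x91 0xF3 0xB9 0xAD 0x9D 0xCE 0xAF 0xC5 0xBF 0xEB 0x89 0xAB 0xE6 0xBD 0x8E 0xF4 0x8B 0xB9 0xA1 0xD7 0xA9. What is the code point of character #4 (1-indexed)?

U+017F

Offset 0: leading byte 0xE0 = 11100000 → 3-byte char #1 = E0 B7 91.
Offset 3: leading byte 0xF3 = 11110011 → 4-byte char #2 = F3 B9 AD 9D.
Offset 7: leading byte 0xCE = 11001110 → 2-byte char #3 = CE AF.
Offset 9: leading byte 0xC5 = 11000101 → 2-byte char #4 = C5 BF.
Leading byte 0xC5 = 11000101 matches 110xxxxx → 2-byte sequence.
Byte 1: 0xC5 = 11000101, payload 00101 (5 bits).
Byte 2: 0xBF = 10111111 (10xxxxxx ✓), payload 111111.
Concatenate: 00101111111 = 0x17F (11 bits → U+017F).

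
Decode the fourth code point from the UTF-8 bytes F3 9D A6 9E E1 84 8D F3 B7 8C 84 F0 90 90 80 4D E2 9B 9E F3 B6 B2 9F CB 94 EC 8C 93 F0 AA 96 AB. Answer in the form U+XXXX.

Offset 0: leading byte 0xF3 = 11110011 → 4-byte char #1 = F3 9D A6 9E.
Offset 4: leading byte 0xE1 = 11100001 → 3-byte char #2 = E1 84 8D.
Offset 7: leading byte 0xF3 = 11110011 → 4-byte char #3 = F3 B7 8C 84.
Offset 11: leading byte 0xF0 = 11110000 → 4-byte char #4 = F0 90 90 80.
Leading byte 0xF0 = 11110000 matches 11110xxx → 4-byte sequence.
Byte 1: 0xF0 = 11110000, payload 000 (3 bits).
Byte 2: 0x90 = 10010000 (10xxxxxx ✓), payload 010000.
Byte 3: 0x90 = 10010000 (10xxxxxx ✓), payload 010000.
Byte 4: 0x80 = 10000000 (10xxxxxx ✓), payload 000000.
Concatenate: 000010000010000000000 = 0x10400 (21 bits → U+10400).

U+10400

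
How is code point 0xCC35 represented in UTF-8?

U+CC35 = 0xCC35 = 52277 decimal. In range U+0800–U+FFFF → 3-byte form: 1110xxxx 10xxxxxx 10xxxxxx.
Binary (16 bits): 1100110000110101.
Split 4+6+6: 1100 | 110000 | 110101.
Byte 1: 11101100 = 0xEC.
Byte 2: 10110000 = 0xB0.
Byte 3: 10110101 = 0xB5.

EC B0 B5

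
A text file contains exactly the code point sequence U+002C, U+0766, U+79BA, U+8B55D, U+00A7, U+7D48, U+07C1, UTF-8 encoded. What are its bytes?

2C DD A6 E7 A6 BA F2 8B 95 9D C2 A7 E7 B5 88 DF 81

U+002C: 1-byte form → 2C.
U+0766: 2-byte form → DD A6.
U+79BA: 3-byte form → E7 A6 BA.
U+8B55D: 4-byte form → F2 8B 95 9D.
U+00A7: 2-byte form → C2 A7.
U+7D48: 3-byte form → E7 B5 88.
U+07C1: 2-byte form → DF 81.
Concatenated (17 bytes): 2C DD A6 E7 A6 BA F2 8B 95 9D C2 A7 E7 B5 88 DF 81.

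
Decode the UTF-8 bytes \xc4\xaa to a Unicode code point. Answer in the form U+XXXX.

Leading byte 0xC4 = 11000100 matches 110xxxxx → 2-byte sequence.
Byte 1: 0xC4 = 11000100, payload 00100 (5 bits).
Byte 2: 0xAA = 10101010 (10xxxxxx ✓), payload 101010.
Concatenate: 00100101010 = 0x12A (11 bits → U+012A).

U+012A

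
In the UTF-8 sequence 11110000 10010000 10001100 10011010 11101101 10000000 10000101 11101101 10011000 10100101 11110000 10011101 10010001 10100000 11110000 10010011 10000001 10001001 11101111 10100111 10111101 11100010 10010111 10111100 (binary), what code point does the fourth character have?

U+1D460

Offset 0: leading byte 0xF0 = 11110000 → 4-byte char #1 = F0 90 8C 9A.
Offset 4: leading byte 0xED = 11101101 → 3-byte char #2 = ED 80 85.
Offset 7: leading byte 0xED = 11101101 → 3-byte char #3 = ED 98 A5.
Offset 10: leading byte 0xF0 = 11110000 → 4-byte char #4 = F0 9D 91 A0.
Leading byte 0xF0 = 11110000 matches 11110xxx → 4-byte sequence.
Byte 1: 0xF0 = 11110000, payload 000 (3 bits).
Byte 2: 0x9D = 10011101 (10xxxxxx ✓), payload 011101.
Byte 3: 0x91 = 10010001 (10xxxxxx ✓), payload 010001.
Byte 4: 0xA0 = 10100000 (10xxxxxx ✓), payload 100000.
Concatenate: 000011101010001100000 = 0x1D460 (21 bits → U+1D460).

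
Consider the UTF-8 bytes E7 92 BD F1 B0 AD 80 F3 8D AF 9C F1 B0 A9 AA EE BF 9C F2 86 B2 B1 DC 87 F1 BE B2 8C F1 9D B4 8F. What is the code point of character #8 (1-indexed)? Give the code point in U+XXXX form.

Offset 0: leading byte 0xE7 = 11100111 → 3-byte char #1 = E7 92 BD.
Offset 3: leading byte 0xF1 = 11110001 → 4-byte char #2 = F1 B0 AD 80.
Offset 7: leading byte 0xF3 = 11110011 → 4-byte char #3 = F3 8D AF 9C.
Offset 11: leading byte 0xF1 = 11110001 → 4-byte char #4 = F1 B0 A9 AA.
Offset 15: leading byte 0xEE = 11101110 → 3-byte char #5 = EE BF 9C.
Offset 18: leading byte 0xF2 = 11110010 → 4-byte char #6 = F2 86 B2 B1.
Offset 22: leading byte 0xDC = 11011100 → 2-byte char #7 = DC 87.
Offset 24: leading byte 0xF1 = 11110001 → 4-byte char #8 = F1 BE B2 8C.
Leading byte 0xF1 = 11110001 matches 11110xxx → 4-byte sequence.
Byte 1: 0xF1 = 11110001, payload 001 (3 bits).
Byte 2: 0xBE = 10111110 (10xxxxxx ✓), payload 111110.
Byte 3: 0xB2 = 10110010 (10xxxxxx ✓), payload 110010.
Byte 4: 0x8C = 10001100 (10xxxxxx ✓), payload 001100.
Concatenate: 001111110110010001100 = 0x7EC8C (21 bits → U+7EC8C).

U+7EC8C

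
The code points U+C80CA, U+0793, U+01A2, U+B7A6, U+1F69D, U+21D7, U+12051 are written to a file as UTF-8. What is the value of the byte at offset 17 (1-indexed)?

1-indexed offset 17 is 0-indexed offset 16.
U+C80CA → 4-byte form F3 88 83 8A at offsets 0–3.
U+0793 → 2-byte form DE 93 at offsets 4–5.
U+01A2 → 2-byte form C6 A2 at offsets 6–7.
U+B7A6 → 3-byte form EB 9E A6 at offsets 8–10.
U+1F69D → 4-byte form F0 9F 9A 9D at offsets 11–14.
U+21D7 → 3-byte form E2 87 97 at offsets 15–17.
Offset 16 falls in char 6's range; it's byte 2 of E2 87 97 = 0x87.

0x87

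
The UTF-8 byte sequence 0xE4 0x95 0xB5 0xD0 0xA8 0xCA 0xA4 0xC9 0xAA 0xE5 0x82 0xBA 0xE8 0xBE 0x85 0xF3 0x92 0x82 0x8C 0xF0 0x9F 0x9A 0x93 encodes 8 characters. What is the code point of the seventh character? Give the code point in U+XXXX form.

Offset 0: leading byte 0xE4 = 11100100 → 3-byte char #1 = E4 95 B5.
Offset 3: leading byte 0xD0 = 11010000 → 2-byte char #2 = D0 A8.
Offset 5: leading byte 0xCA = 11001010 → 2-byte char #3 = CA A4.
Offset 7: leading byte 0xC9 = 11001001 → 2-byte char #4 = C9 AA.
Offset 9: leading byte 0xE5 = 11100101 → 3-byte char #5 = E5 82 BA.
Offset 12: leading byte 0xE8 = 11101000 → 3-byte char #6 = E8 BE 85.
Offset 15: leading byte 0xF3 = 11110011 → 4-byte char #7 = F3 92 82 8C.
Leading byte 0xF3 = 11110011 matches 11110xxx → 4-byte sequence.
Byte 1: 0xF3 = 11110011, payload 011 (3 bits).
Byte 2: 0x92 = 10010010 (10xxxxxx ✓), payload 010010.
Byte 3: 0x82 = 10000010 (10xxxxxx ✓), payload 000010.
Byte 4: 0x8C = 10001100 (10xxxxxx ✓), payload 001100.
Concatenate: 011010010000010001100 = 0xD208C (21 bits → U+D208C).

U+D208C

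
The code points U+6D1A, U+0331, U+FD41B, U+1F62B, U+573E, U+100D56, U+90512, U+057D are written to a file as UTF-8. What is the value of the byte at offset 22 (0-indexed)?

0x94

U+6D1A → 3-byte form E6 B4 9A at offsets 0–2.
U+0331 → 2-byte form CC B1 at offsets 3–4.
U+FD41B → 4-byte form F3 BD 90 9B at offsets 5–8.
U+1F62B → 4-byte form F0 9F 98 AB at offsets 9–12.
U+573E → 3-byte form E5 9C BE at offsets 13–15.
U+100D56 → 4-byte form F4 80 B5 96 at offsets 16–19.
U+90512 → 4-byte form F2 90 94 92 at offsets 20–23.
Offset 22 falls in char 7's range; it's byte 3 of F2 90 94 92 = 0x94.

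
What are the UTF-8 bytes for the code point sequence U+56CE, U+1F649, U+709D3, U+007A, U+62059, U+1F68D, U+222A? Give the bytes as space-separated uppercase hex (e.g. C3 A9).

E5 9B 8E F0 9F 99 89 F1 B0 A7 93 7A F1 A2 81 99 F0 9F 9A 8D E2 88 AA

U+56CE: 3-byte form → E5 9B 8E.
U+1F649: 4-byte form → F0 9F 99 89.
U+709D3: 4-byte form → F1 B0 A7 93.
U+007A: 1-byte form → 7A.
U+62059: 4-byte form → F1 A2 81 99.
U+1F68D: 4-byte form → F0 9F 9A 8D.
U+222A: 3-byte form → E2 88 AA.
Concatenated (23 bytes): E5 9B 8E F0 9F 99 89 F1 B0 A7 93 7A F1 A2 81 99 F0 9F 9A 8D E2 88 AA.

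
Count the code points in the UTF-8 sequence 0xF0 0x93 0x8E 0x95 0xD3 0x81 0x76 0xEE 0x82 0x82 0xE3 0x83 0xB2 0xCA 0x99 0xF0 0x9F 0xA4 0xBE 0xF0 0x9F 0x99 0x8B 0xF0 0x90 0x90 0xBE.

Byte at offset 0: 0xF0 = 11110000 → 4-byte char (#1). Advance 4.
Byte at offset 4: 0xD3 = 11010011 → 2-byte char (#2). Advance 2.
Byte at offset 6: 0x76 = 01110110 → 1-byte char (#3). Advance 1.
Byte at offset 7: 0xEE = 11101110 → 3-byte char (#4). Advance 3.
Byte at offset 10: 0xE3 = 11100011 → 3-byte char (#5). Advance 3.
Byte at offset 13: 0xCA = 11001010 → 2-byte char (#6). Advance 2.
Byte at offset 15: 0xF0 = 11110000 → 4-byte char (#7). Advance 4.
Byte at offset 19: 0xF0 = 11110000 → 4-byte char (#8). Advance 4.
Byte at offset 23: 0xF0 = 11110000 → 4-byte char (#9). Advance 4.
Reached end at offset 27 after 9 code points.

9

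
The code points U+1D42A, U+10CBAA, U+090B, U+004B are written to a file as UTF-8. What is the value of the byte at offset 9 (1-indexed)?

1-indexed offset 9 is 0-indexed offset 8.
U+1D42A → 4-byte form F0 9D 90 AA at offsets 0–3.
U+10CBAA → 4-byte form F4 8C AE AA at offsets 4–7.
U+090B → 3-byte form E0 A4 8B at offsets 8–10.
Offset 8 falls in char 3's range; it's byte 1 of E0 A4 8B = 0xE0.

0xE0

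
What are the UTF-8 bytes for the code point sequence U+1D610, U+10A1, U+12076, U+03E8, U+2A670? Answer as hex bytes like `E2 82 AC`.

U+1D610: 4-byte form → F0 9D 98 90.
U+10A1: 3-byte form → E1 82 A1.
U+12076: 4-byte form → F0 92 81 B6.
U+03E8: 2-byte form → CF A8.
U+2A670: 4-byte form → F0 AA 99 B0.
Concatenated (17 bytes): F0 9D 98 90 E1 82 A1 F0 92 81 B6 CF A8 F0 AA 99 B0.

F0 9D 98 90 E1 82 A1 F0 92 81 B6 CF A8 F0 AA 99 B0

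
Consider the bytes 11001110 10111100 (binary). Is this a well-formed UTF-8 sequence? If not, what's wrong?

valid

Leading byte 0xCE = 11001110 → 2-byte form.
Continuation bytes 0xBC=10111100 all match 10xxxxxx.
Decoded value 0x3BC is ≥ 0x80 (shortest form) and not a surrogate.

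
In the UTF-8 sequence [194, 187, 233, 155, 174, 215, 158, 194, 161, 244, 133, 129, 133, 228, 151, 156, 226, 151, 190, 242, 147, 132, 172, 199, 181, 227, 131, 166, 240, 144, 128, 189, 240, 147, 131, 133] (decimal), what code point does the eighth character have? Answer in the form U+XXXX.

Offset 0: leading byte 0xC2 = 11000010 → 2-byte char #1 = C2 BB.
Offset 2: leading byte 0xE9 = 11101001 → 3-byte char #2 = E9 9B AE.
Offset 5: leading byte 0xD7 = 11010111 → 2-byte char #3 = D7 9E.
Offset 7: leading byte 0xC2 = 11000010 → 2-byte char #4 = C2 A1.
Offset 9: leading byte 0xF4 = 11110100 → 4-byte char #5 = F4 85 81 85.
Offset 13: leading byte 0xE4 = 11100100 → 3-byte char #6 = E4 97 9C.
Offset 16: leading byte 0xE2 = 11100010 → 3-byte char #7 = E2 97 BE.
Offset 19: leading byte 0xF2 = 11110010 → 4-byte char #8 = F2 93 84 AC.
Leading byte 0xF2 = 11110010 matches 11110xxx → 4-byte sequence.
Byte 1: 0xF2 = 11110010, payload 010 (3 bits).
Byte 2: 0x93 = 10010011 (10xxxxxx ✓), payload 010011.
Byte 3: 0x84 = 10000100 (10xxxxxx ✓), payload 000100.
Byte 4: 0xAC = 10101100 (10xxxxxx ✓), payload 101100.
Concatenate: 010010011000100101100 = 0x9312C (21 bits → U+9312C).

U+9312C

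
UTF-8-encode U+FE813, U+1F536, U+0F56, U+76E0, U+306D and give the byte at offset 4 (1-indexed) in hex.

1-indexed offset 4 is 0-indexed offset 3.
U+FE813 → 4-byte form F3 BE A0 93 at offsets 0–3.
Offset 3 falls in char 1's range; it's byte 4 of F3 BE A0 93 = 0x93.

0x93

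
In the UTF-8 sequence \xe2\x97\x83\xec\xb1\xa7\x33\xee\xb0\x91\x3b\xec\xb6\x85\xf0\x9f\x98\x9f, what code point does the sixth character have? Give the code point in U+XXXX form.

Offset 0: leading byte 0xE2 = 11100010 → 3-byte char #1 = E2 97 83.
Offset 3: leading byte 0xEC = 11101100 → 3-byte char #2 = EC B1 A7.
Offset 6: leading byte 0x33 = 00110011 → 1-byte char #3 = 33.
Offset 7: leading byte 0xEE = 11101110 → 3-byte char #4 = EE B0 91.
Offset 10: leading byte 0x3B = 00111011 → 1-byte char #5 = 3B.
Offset 11: leading byte 0xEC = 11101100 → 3-byte char #6 = EC B6 85.
Leading byte 0xEC = 11101100 matches 1110xxxx → 3-byte sequence.
Byte 1: 0xEC = 11101100, payload 1100 (4 bits).
Byte 2: 0xB6 = 10110110 (10xxxxxx ✓), payload 110110.
Byte 3: 0x85 = 10000101 (10xxxxxx ✓), payload 000101.
Concatenate: 1100110110000101 = 0xCD85 (16 bits → U+CD85).

U+CD85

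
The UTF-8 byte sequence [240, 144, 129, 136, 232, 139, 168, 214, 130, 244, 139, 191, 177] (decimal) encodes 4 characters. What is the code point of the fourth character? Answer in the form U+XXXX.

U+10BFF1

Offset 0: leading byte 0xF0 = 11110000 → 4-byte char #1 = F0 90 81 88.
Offset 4: leading byte 0xE8 = 11101000 → 3-byte char #2 = E8 8B A8.
Offset 7: leading byte 0xD6 = 11010110 → 2-byte char #3 = D6 82.
Offset 9: leading byte 0xF4 = 11110100 → 4-byte char #4 = F4 8B BF B1.
Leading byte 0xF4 = 11110100 matches 11110xxx → 4-byte sequence.
Byte 1: 0xF4 = 11110100, payload 100 (3 bits).
Byte 2: 0x8B = 10001011 (10xxxxxx ✓), payload 001011.
Byte 3: 0xBF = 10111111 (10xxxxxx ✓), payload 111111.
Byte 4: 0xB1 = 10110001 (10xxxxxx ✓), payload 110001.
Concatenate: 100001011111111110001 = 0x10BFF1 (21 bits → U+10BFF1).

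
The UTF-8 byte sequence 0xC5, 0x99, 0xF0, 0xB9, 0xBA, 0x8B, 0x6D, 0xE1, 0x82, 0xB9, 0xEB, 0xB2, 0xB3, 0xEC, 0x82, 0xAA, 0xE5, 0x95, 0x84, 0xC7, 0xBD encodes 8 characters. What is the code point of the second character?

Offset 0: leading byte 0xC5 = 11000101 → 2-byte char #1 = C5 99.
Offset 2: leading byte 0xF0 = 11110000 → 4-byte char #2 = F0 B9 BA 8B.
Leading byte 0xF0 = 11110000 matches 11110xxx → 4-byte sequence.
Byte 1: 0xF0 = 11110000, payload 000 (3 bits).
Byte 2: 0xB9 = 10111001 (10xxxxxx ✓), payload 111001.
Byte 3: 0xBA = 10111010 (10xxxxxx ✓), payload 111010.
Byte 4: 0x8B = 10001011 (10xxxxxx ✓), payload 001011.
Concatenate: 000111001111010001011 = 0x39E8B (21 bits → U+39E8B).

U+39E8B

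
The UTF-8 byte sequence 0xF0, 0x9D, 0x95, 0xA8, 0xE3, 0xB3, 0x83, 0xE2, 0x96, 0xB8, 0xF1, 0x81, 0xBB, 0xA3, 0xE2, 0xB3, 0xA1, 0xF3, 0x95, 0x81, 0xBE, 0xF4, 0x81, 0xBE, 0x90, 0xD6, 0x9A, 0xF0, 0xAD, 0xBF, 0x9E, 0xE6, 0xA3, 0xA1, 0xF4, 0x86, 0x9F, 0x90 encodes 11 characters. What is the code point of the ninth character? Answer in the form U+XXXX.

Offset 0: leading byte 0xF0 = 11110000 → 4-byte char #1 = F0 9D 95 A8.
Offset 4: leading byte 0xE3 = 11100011 → 3-byte char #2 = E3 B3 83.
Offset 7: leading byte 0xE2 = 11100010 → 3-byte char #3 = E2 96 B8.
Offset 10: leading byte 0xF1 = 11110001 → 4-byte char #4 = F1 81 BB A3.
Offset 14: leading byte 0xE2 = 11100010 → 3-byte char #5 = E2 B3 A1.
Offset 17: leading byte 0xF3 = 11110011 → 4-byte char #6 = F3 95 81 BE.
Offset 21: leading byte 0xF4 = 11110100 → 4-byte char #7 = F4 81 BE 90.
Offset 25: leading byte 0xD6 = 11010110 → 2-byte char #8 = D6 9A.
Offset 27: leading byte 0xF0 = 11110000 → 4-byte char #9 = F0 AD BF 9E.
Leading byte 0xF0 = 11110000 matches 11110xxx → 4-byte sequence.
Byte 1: 0xF0 = 11110000, payload 000 (3 bits).
Byte 2: 0xAD = 10101101 (10xxxxxx ✓), payload 101101.
Byte 3: 0xBF = 10111111 (10xxxxxx ✓), payload 111111.
Byte 4: 0x9E = 10011110 (10xxxxxx ✓), payload 011110.
Concatenate: 000101101111111011110 = 0x2DFDE (21 bits → U+2DFDE).

U+2DFDE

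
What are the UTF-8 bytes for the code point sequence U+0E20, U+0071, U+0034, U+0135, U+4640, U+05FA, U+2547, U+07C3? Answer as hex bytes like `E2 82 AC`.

E0 B8 A0 71 34 C4 B5 E4 99 80 D7 BA E2 95 87 DF 83

U+0E20: 3-byte form → E0 B8 A0.
U+0071: 1-byte form → 71.
U+0034: 1-byte form → 34.
U+0135: 2-byte form → C4 B5.
U+4640: 3-byte form → E4 99 80.
U+05FA: 2-byte form → D7 BA.
U+2547: 3-byte form → E2 95 87.
U+07C3: 2-byte form → DF 83.
Concatenated (17 bytes): E0 B8 A0 71 34 C4 B5 E4 99 80 D7 BA E2 95 87 DF 83.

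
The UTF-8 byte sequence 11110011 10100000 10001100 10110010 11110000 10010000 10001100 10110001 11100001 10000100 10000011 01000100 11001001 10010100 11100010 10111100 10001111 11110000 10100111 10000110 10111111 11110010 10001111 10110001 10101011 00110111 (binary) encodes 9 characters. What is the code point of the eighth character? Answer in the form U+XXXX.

Offset 0: leading byte 0xF3 = 11110011 → 4-byte char #1 = F3 A0 8C B2.
Offset 4: leading byte 0xF0 = 11110000 → 4-byte char #2 = F0 90 8C B1.
Offset 8: leading byte 0xE1 = 11100001 → 3-byte char #3 = E1 84 83.
Offset 11: leading byte 0x44 = 01000100 → 1-byte char #4 = 44.
Offset 12: leading byte 0xC9 = 11001001 → 2-byte char #5 = C9 94.
Offset 14: leading byte 0xE2 = 11100010 → 3-byte char #6 = E2 BC 8F.
Offset 17: leading byte 0xF0 = 11110000 → 4-byte char #7 = F0 A7 86 BF.
Offset 21: leading byte 0xF2 = 11110010 → 4-byte char #8 = F2 8F B1 AB.
Leading byte 0xF2 = 11110010 matches 11110xxx → 4-byte sequence.
Byte 1: 0xF2 = 11110010, payload 010 (3 bits).
Byte 2: 0x8F = 10001111 (10xxxxxx ✓), payload 001111.
Byte 3: 0xB1 = 10110001 (10xxxxxx ✓), payload 110001.
Byte 4: 0xAB = 10101011 (10xxxxxx ✓), payload 101011.
Concatenate: 010001111110001101011 = 0x8FC6B (21 bits → U+8FC6B).

U+8FC6B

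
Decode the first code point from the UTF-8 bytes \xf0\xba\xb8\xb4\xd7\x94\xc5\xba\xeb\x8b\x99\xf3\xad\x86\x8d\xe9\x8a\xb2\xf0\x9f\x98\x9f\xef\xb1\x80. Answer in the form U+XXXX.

Offset 0: leading byte 0xF0 = 11110000 → 4-byte char #1 = F0 BA B8 B4.
Leading byte 0xF0 = 11110000 matches 11110xxx → 4-byte sequence.
Byte 1: 0xF0 = 11110000, payload 000 (3 bits).
Byte 2: 0xBA = 10111010 (10xxxxxx ✓), payload 111010.
Byte 3: 0xB8 = 10111000 (10xxxxxx ✓), payload 111000.
Byte 4: 0xB4 = 10110100 (10xxxxxx ✓), payload 110100.
Concatenate: 000111010111000110100 = 0x3AE34 (21 bits → U+3AE34).

U+3AE34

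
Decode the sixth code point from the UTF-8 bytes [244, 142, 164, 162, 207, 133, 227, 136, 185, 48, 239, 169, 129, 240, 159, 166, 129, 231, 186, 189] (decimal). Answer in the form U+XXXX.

Offset 0: leading byte 0xF4 = 11110100 → 4-byte char #1 = F4 8E A4 A2.
Offset 4: leading byte 0xCF = 11001111 → 2-byte char #2 = CF 85.
Offset 6: leading byte 0xE3 = 11100011 → 3-byte char #3 = E3 88 B9.
Offset 9: leading byte 0x30 = 00110000 → 1-byte char #4 = 30.
Offset 10: leading byte 0xEF = 11101111 → 3-byte char #5 = EF A9 81.
Offset 13: leading byte 0xF0 = 11110000 → 4-byte char #6 = F0 9F A6 81.
Leading byte 0xF0 = 11110000 matches 11110xxx → 4-byte sequence.
Byte 1: 0xF0 = 11110000, payload 000 (3 bits).
Byte 2: 0x9F = 10011111 (10xxxxxx ✓), payload 011111.
Byte 3: 0xA6 = 10100110 (10xxxxxx ✓), payload 100110.
Byte 4: 0x81 = 10000001 (10xxxxxx ✓), payload 000001.
Concatenate: 000011111100110000001 = 0x1F981 (21 bits → U+1F981).

U+1F981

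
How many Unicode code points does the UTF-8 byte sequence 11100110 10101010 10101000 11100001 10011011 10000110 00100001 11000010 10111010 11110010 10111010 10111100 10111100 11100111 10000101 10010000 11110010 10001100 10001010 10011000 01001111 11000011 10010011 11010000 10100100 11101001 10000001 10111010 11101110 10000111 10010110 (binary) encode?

12

Byte at offset 0: 0xE6 = 11100110 → 3-byte char (#1). Advance 3.
Byte at offset 3: 0xE1 = 11100001 → 3-byte char (#2). Advance 3.
Byte at offset 6: 0x21 = 00100001 → 1-byte char (#3). Advance 1.
Byte at offset 7: 0xC2 = 11000010 → 2-byte char (#4). Advance 2.
Byte at offset 9: 0xF2 = 11110010 → 4-byte char (#5). Advance 4.
Byte at offset 13: 0xE7 = 11100111 → 3-byte char (#6). Advance 3.
Byte at offset 16: 0xF2 = 11110010 → 4-byte char (#7). Advance 4.
Byte at offset 20: 0x4F = 01001111 → 1-byte char (#8). Advance 1.
Byte at offset 21: 0xC3 = 11000011 → 2-byte char (#9). Advance 2.
Byte at offset 23: 0xD0 = 11010000 → 2-byte char (#10). Advance 2.
Byte at offset 25: 0xE9 = 11101001 → 3-byte char (#11). Advance 3.
Byte at offset 28: 0xEE = 11101110 → 3-byte char (#12). Advance 3.
Reached end at offset 31 after 12 code points.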